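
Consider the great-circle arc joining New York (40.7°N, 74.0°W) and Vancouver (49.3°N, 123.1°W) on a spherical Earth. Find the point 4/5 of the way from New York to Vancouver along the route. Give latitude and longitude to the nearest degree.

≈ 49°N, 112°W

Write both endpoints as unit vectors p₁, p₂ with components (cos φ cos λ, cos φ sin λ, sin φ).
The central angle between the endpoints is δ = arccos(p₁·p₂) ≈ 0.613 rad (35.1°).
Interpolate at f = 4/5 with slerp weights a = sin((1−f)δ)/sin δ ≈ 0.213, b = sin(fδ)/sin δ ≈ 0.819.
p = a·p₁ + b·p₂ ≈ (-0.247, -0.602, 0.759); φ = arcsin(p_z) ≈ 49.40°, λ = atan2(p_y, p_x) ≈ -112.31°.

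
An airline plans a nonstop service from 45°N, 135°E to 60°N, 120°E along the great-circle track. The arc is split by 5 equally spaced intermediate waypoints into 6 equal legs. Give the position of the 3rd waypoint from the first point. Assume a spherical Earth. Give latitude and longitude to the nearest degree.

Write both endpoints as unit vectors p₁, p₂ with components (cos φ cos λ, cos φ sin λ, sin φ).
The central angle between the endpoints is δ = arccos(p₁·p₂) ≈ 0.305 rad (17.5°).
Interpolate at f = 3/6 with slerp weights a = sin((1−f)δ)/sin δ ≈ 0.506, b = sin(fδ)/sin δ ≈ 0.506.
p = a·p₁ + b·p₂ ≈ (-0.379, 0.472, 0.796); φ = arcsin(p_z) ≈ 52.73°, λ = atan2(p_y, p_x) ≈ 128.79°.

≈ 53°N, 129°E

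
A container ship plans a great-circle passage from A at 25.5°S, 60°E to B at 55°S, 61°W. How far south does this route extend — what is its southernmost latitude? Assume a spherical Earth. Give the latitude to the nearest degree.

The great circle lies in the plane with unit normal n̂ = (p₁ × p₂)/|p₁ × p₂|.
Here n̂_z ≈ -0.445; the vertex latitude is φ_max = arccos|n̂_z| ≈ 63.6°.

≈ 64°S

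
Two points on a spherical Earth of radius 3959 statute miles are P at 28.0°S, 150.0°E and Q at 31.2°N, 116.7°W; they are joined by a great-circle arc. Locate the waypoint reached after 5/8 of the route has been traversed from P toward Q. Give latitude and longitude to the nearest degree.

≈ 10°N, 154°W

Write both endpoints as unit vectors p₁, p₂ with components (cos φ cos λ, cos φ sin λ, sin φ).
The central angle between the endpoints is δ = arccos(p₁·p₂) ≈ 1.862 rad (106.7°).
Interpolate at f = 5/8 with slerp weights a = sin((1−f)δ)/sin δ ≈ 0.671, b = sin(fδ)/sin δ ≈ 0.958.
p = a·p₁ + b·p₂ ≈ (-0.881, -0.436, 0.182); φ = arcsin(p_z) ≈ 10.46°, λ = atan2(p_y, p_x) ≈ -153.67°.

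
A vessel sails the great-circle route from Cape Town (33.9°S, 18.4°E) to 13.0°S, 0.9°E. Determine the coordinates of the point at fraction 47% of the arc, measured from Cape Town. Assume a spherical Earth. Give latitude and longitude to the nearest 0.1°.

≈ 24.3°S, 9.5°E

From cos δ = sin φ₁ sin φ₂ + cos φ₁ cos φ₂ cos Δλ, the central angle is δ ≈ 0.458 rad (26.3°).
Interpolate at f = 0.47 with slerp weights a = sin((1−f)δ)/sin δ ≈ 0.544, b = sin(fδ)/sin δ ≈ 0.483.
p = a·p₁ + b·p₂ ≈ (0.899, 0.150, -0.412); φ = arcsin(p_z) ≈ -24.32°, λ = atan2(p_y, p_x) ≈ 9.46°.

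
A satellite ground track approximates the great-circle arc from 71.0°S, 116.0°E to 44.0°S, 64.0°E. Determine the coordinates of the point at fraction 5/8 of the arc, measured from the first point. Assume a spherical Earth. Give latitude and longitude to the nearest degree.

≈ 56°S, 75°E

Write both endpoints as unit vectors p₁, p₂ with components (cos φ cos λ, cos φ sin λ, sin φ).
The central angle between the endpoints is δ = arccos(p₁·p₂) ≈ 0.642 rad (36.8°).
Interpolate at f = 5/8 with slerp weights a = sin((1−f)δ)/sin δ ≈ 0.398, b = sin(fδ)/sin δ ≈ 0.652.
p = a·p₁ + b·p₂ ≈ (0.149, 0.538, -0.830); φ = arcsin(p_z) ≈ -56.05°, λ = atan2(p_y, p_x) ≈ 74.54°.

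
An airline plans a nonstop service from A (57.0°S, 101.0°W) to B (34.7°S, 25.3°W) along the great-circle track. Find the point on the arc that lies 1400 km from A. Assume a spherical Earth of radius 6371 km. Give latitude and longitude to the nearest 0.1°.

The haversine formula gives a central angle δ ≈ 0.942 rad (54.0°) between the endpoints. The total great-circle distance is δ·R ≈ 0.942 × 6371 ≈ 6003 km, so the target fraction is f = 1400/6003 ≈ 0.233.
Interpolate at f ≈ 0.233 with slerp weights a = sin((1−f)δ)/sin δ ≈ 0.817, b = sin(fδ)/sin δ ≈ 0.270.
p = a·p₁ + b·p₂ ≈ (0.115, -0.532, -0.839); φ = arcsin(p_z) ≈ -57.04°, λ = atan2(p_y, p_x) ≈ -77.76°.

≈ (57.0°S, 77.8°W)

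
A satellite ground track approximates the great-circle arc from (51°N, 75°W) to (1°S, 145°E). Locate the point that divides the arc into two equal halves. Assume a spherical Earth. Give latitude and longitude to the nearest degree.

Convert each endpoint to a unit vector on the sphere (x = cos φ cos λ, y = cos φ sin λ, z = sin φ).
The central angle between the endpoints is δ = arccos(p₁·p₂) ≈ 2.089 rad (119.7°).
Interpolate at f = 1/2 with slerp weights a = sin((1−f)δ)/sin δ ≈ 0.996, b = sin(fδ)/sin δ ≈ 0.996.
p = a·p₁ + b·p₂ ≈ (-0.653, -0.034, 0.756); φ = arcsin(p_z) ≈ 49.14°, λ = atan2(p_y, p_x) ≈ -177.00°.

≈ (49°N, 177°W)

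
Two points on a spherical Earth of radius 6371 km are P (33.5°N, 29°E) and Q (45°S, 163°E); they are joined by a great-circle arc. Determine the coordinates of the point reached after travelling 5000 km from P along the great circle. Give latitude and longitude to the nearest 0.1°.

Write both endpoints as unit vectors p₁, p₂ with components (cos φ cos λ, cos φ sin λ, sin φ).
The central angle between the endpoints is δ = arccos(p₁·p₂) ≈ 2.498 rad (143.1°). The total great-circle distance is δ·R ≈ 2.498 × 6371 ≈ 15914 km, so the target fraction is f = 5000/15914 ≈ 0.314.
Interpolate at f ≈ 0.314 with slerp weights a = sin((1−f)δ)/sin δ ≈ 1.649, b = sin(fδ)/sin δ ≈ 1.178.
p = a·p₁ + b·p₂ ≈ (0.407, 0.910, 0.078); φ = arcsin(p_z) ≈ 4.46°, λ = atan2(p_y, p_x) ≈ 65.92°.

≈ (4.5°N, 65.9°E)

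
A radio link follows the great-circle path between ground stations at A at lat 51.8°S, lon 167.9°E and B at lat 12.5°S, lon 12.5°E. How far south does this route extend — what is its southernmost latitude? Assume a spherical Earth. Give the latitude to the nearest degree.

The great circle lies in the plane with unit normal n̂ = (p₁ × p₂)/|p₁ × p₂|.
Here n̂_z ≈ -0.272; the vertex latitude is φ_max = arccos|n̂_z| ≈ 74.2°.

≈ 74°S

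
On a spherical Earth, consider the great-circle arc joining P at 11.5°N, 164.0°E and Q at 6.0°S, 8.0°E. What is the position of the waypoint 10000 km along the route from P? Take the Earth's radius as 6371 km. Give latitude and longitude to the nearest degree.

≈ 11°N, 72°E

Convert each endpoint to a unit vector on the sphere (x = cos φ cos λ, y = cos φ sin λ, z = sin φ).
The central angle between the endpoints is δ = arccos(p₁·p₂) ≈ 2.717 rad (155.7°). The total great-circle distance is δ·R ≈ 2.717 × 6371 ≈ 17309 km, so the target fraction is f = 10000/17309 ≈ 0.578.
Interpolate at f ≈ 0.578 with slerp weights a = sin((1−f)δ)/sin δ ≈ 2.212, b = sin(fδ)/sin δ ≈ 2.427.
p = a·p₁ + b·p₂ ≈ (0.306, 0.933, 0.187); φ = arcsin(p_z) ≈ 10.80°, λ = atan2(p_y, p_x) ≈ 71.85°.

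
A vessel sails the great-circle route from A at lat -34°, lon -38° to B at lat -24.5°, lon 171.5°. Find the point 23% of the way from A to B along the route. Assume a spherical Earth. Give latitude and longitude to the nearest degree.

≈ lat -55°, lon -61°

Write both endpoints as unit vectors p₁, p₂ with components (cos φ cos λ, cos φ sin λ, sin φ).
The central angle between the endpoints is δ = arccos(p₁·p₂) ≈ 2.009 rad (115.1°).
Interpolate at f = 0.23 with slerp weights a = sin((1−f)δ)/sin δ ≈ 1.104, b = sin(fδ)/sin δ ≈ 0.493.
p = a·p₁ + b·p₂ ≈ (0.278, -0.497, -0.822); φ = arcsin(p_z) ≈ -55.26°, λ = atan2(p_y, p_x) ≈ -60.78°.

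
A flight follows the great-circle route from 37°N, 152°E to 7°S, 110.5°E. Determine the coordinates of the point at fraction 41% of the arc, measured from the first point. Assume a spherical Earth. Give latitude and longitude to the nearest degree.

≈ 20°N, 132°E

The haversine formula gives a central angle δ ≈ 1.024 rad (58.6°) between the endpoints.
Interpolate at f = 0.41 with slerp weights a = sin((1−f)δ)/sin δ ≈ 0.665, b = sin(fδ)/sin δ ≈ 0.477.
p = a·p₁ + b·p₂ ≈ (-0.635, 0.693, 0.342); φ = arcsin(p_z) ≈ 20.00°, λ = atan2(p_y, p_x) ≈ 132.49°.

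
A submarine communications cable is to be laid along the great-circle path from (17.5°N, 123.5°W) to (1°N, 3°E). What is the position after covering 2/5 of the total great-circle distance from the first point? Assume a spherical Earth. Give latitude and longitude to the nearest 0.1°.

Convert each endpoint to a unit vector on the sphere (x = cos φ cos λ, y = cos φ sin λ, z = sin φ).
The central angle between the endpoints is δ = arccos(p₁·p₂) ≈ 2.168 rad (124.2°).
Interpolate at f = 2/5 with slerp weights a = sin((1−f)δ)/sin δ ≈ 1.165, b = sin(fδ)/sin δ ≈ 0.922.
p = a·p₁ + b·p₂ ≈ (0.307, -0.878, 0.366); φ = arcsin(p_z) ≈ 21.50°, λ = atan2(p_y, p_x) ≈ -70.73°.

≈ (21.5°N, 70.7°W)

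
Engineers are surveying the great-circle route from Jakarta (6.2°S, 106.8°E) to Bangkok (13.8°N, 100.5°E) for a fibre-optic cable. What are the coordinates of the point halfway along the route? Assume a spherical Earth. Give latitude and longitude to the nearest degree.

≈ 4°N, 104°E

Convert each endpoint to a unit vector on the sphere (x = cos φ cos λ, y = cos φ sin λ, z = sin φ).
The central angle between the endpoints is δ = arccos(p₁·p₂) ≈ 0.366 rad (21.0°).
Interpolate at f = 1/2 with slerp weights a = sin((1−f)δ)/sin δ ≈ 0.508, b = sin(fδ)/sin δ ≈ 0.508.
p = a·p₁ + b·p₂ ≈ (-0.236, 0.969, 0.066); φ = arcsin(p_z) ≈ 3.81°, λ = atan2(p_y, p_x) ≈ 103.69°.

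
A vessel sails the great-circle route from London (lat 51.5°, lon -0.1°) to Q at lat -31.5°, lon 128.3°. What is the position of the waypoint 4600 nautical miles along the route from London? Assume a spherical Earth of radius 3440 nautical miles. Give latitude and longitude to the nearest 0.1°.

Write both endpoints as unit vectors p₁, p₂ with components (cos φ cos λ, cos φ sin λ, sin φ).
The central angle between the endpoints is δ = arccos(p₁·p₂) ≈ 2.402 rad (137.6°). The total great-circle distance is δ·R ≈ 2.402 × 3440 ≈ 8262 nmi, so the target fraction is f = 4600/8262 ≈ 0.557.
Interpolate at f ≈ 0.557 with slerp weights a = sin((1−f)δ)/sin δ ≈ 1.297, b = sin(fδ)/sin δ ≈ 1.443.
p = a·p₁ + b·p₂ ≈ (0.045, 0.964, 0.261); φ = arcsin(p_z) ≈ 15.15°, λ = atan2(p_y, p_x) ≈ 87.33°.

≈ lat 15.1°, lon 87.3°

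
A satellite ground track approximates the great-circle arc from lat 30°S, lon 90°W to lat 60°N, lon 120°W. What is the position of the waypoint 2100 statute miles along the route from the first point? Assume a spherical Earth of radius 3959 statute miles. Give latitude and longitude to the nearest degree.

≈ lat 0°N, lon 97°W

Write both endpoints as unit vectors p₁, p₂ with components (cos φ cos λ, cos φ sin λ, sin φ).
The central angle between the endpoints is δ = arccos(p₁·p₂) ≈ 1.629 rad (93.3°). The total great-circle distance is δ·R ≈ 1.629 × 3959 ≈ 6449 mi, so the target fraction is f = 2100/6449 ≈ 0.326.
Interpolate at f ≈ 0.326 with slerp weights a = sin((1−f)δ)/sin δ ≈ 0.892, b = sin(fδ)/sin δ ≈ 0.507.
p = a·p₁ + b·p₂ ≈ (-0.127, -0.992, -0.007); φ = arcsin(p_z) ≈ -0.41°, λ = atan2(p_y, p_x) ≈ -97.28°.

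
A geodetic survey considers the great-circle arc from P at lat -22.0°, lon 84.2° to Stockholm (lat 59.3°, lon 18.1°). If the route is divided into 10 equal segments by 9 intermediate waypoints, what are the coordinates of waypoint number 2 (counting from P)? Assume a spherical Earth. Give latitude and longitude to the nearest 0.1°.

Write both endpoints as unit vectors p₁, p₂ with components (cos φ cos λ, cos φ sin λ, sin φ).
The central angle between the endpoints is δ = arccos(p₁·p₂) ≈ 1.701 rad (97.5°).
Interpolate at f = 2/10 with slerp weights a = sin((1−f)δ)/sin δ ≈ 0.987, b = sin(fδ)/sin δ ≈ 0.337.
p = a·p₁ + b·p₂ ≈ (0.256, 0.963, -0.080); φ = arcsin(p_z) ≈ -4.59°, λ = atan2(p_y, p_x) ≈ 75.13°.

≈ lat -4.6°, lon 75.1°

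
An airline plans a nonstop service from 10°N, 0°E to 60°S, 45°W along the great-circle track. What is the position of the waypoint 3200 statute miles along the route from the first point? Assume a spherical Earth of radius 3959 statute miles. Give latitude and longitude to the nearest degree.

From cos δ = sin φ₁ sin φ₂ + cos φ₁ cos φ₂ cos Δλ, the central angle is δ ≈ 1.372 rad (78.6°). The total great-circle distance is δ·R ≈ 1.372 × 3959 ≈ 5431 mi, so the target fraction is f = 3200/5431 ≈ 0.589.
Interpolate at f ≈ 0.589 with slerp weights a = sin((1−f)δ)/sin δ ≈ 0.545, b = sin(fδ)/sin δ ≈ 0.738.
p = a·p₁ + b·p₂ ≈ (0.797, -0.261, -0.544); φ = arcsin(p_z) ≈ -32.97°, λ = atan2(p_y, p_x) ≈ -18.11°.

≈ 33°S, 18°W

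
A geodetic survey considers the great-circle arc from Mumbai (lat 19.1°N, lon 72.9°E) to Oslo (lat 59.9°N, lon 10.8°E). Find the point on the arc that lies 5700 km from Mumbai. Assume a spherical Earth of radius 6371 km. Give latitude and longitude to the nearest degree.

The haversine formula gives a central angle δ ≈ 1.042 rad (59.7°) between the endpoints. The total great-circle distance is δ·R ≈ 1.042 × 6371 ≈ 6636 km, so the target fraction is f = 5700/6636 ≈ 0.859.
Interpolate at f ≈ 0.859 with slerp weights a = sin((1−f)δ)/sin δ ≈ 0.170, b = sin(fδ)/sin δ ≈ 0.904.
p = a·p₁ + b·p₂ ≈ (0.492, 0.238, 0.837); φ = arcsin(p_z) ≈ 56.85°, λ = atan2(p_y, p_x) ≈ 25.81°.

≈ lat 57°N, lon 26°E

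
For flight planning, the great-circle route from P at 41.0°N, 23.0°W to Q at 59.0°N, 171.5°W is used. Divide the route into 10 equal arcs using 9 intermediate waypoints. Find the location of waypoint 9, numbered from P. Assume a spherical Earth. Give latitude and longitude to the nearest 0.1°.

Convert each endpoint to a unit vector on the sphere (x = cos φ cos λ, y = cos φ sin λ, z = sin φ).
The central angle between the endpoints is δ = arccos(p₁·p₂) ≈ 1.338 rad (76.6°).
Interpolate at f = 9/10 with slerp weights a = sin((1−f)δ)/sin δ ≈ 0.137, b = sin(fδ)/sin δ ≈ 0.959.
p = a·p₁ + b·p₂ ≈ (-0.393, -0.113, 0.912); φ = arcsin(p_z) ≈ 65.83°, λ = atan2(p_y, p_x) ≈ -163.91°.

≈ 65.8°N, 163.9°W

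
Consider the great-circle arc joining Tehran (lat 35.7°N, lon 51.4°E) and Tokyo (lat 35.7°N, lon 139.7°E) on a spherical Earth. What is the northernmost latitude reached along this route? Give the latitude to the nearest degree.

The great circle lies in the plane with unit normal n̂ = (p₁ × p₂)/|p₁ × p₂|.
Here n̂_z ≈ +0.707; the vertex latitude is φ_max = arccos|n̂_z| ≈ 45.0°.
Check via Clairaut: cos φ_max = |cos φ₁| · sin C = cos(35.7°)·sin(60.5°) ≈ 0.707, again giving ≈ 45.0°.

≈ 45°N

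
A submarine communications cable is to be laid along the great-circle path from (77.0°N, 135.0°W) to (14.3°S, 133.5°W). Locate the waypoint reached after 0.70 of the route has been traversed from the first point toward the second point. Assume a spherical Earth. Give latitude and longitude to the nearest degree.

The haversine formula gives a central angle δ ≈ 1.594 rad (91.3°) between the endpoints.
Interpolate at f = 0.70 with slerp weights a = sin((1−f)δ)/sin δ ≈ 0.460, b = sin(fδ)/sin δ ≈ 0.898.
p = a·p₁ + b·p₂ ≈ (-0.672, -0.705, 0.226); φ = arcsin(p_z) ≈ 13.09°, λ = atan2(p_y, p_x) ≈ -133.66°.

≈ (13°N, 134°W)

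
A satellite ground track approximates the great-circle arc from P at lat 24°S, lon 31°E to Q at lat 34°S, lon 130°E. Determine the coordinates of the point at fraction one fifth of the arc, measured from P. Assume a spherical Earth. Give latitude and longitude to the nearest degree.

Convert each endpoint to a unit vector on the sphere (x = cos φ cos λ, y = cos φ sin λ, z = sin φ).
The central angle between the endpoints is δ = arccos(p₁·p₂) ≈ 1.462 rad (83.7°).
Interpolate at f = 1/5 with slerp weights a = sin((1−f)δ)/sin δ ≈ 0.926, b = sin(fδ)/sin δ ≈ 0.290.
p = a·p₁ + b·p₂ ≈ (0.571, 0.620, -0.539); φ = arcsin(p_z) ≈ -32.60°, λ = atan2(p_y, p_x) ≈ 47.37°.

≈ lat 33°S, lon 47°E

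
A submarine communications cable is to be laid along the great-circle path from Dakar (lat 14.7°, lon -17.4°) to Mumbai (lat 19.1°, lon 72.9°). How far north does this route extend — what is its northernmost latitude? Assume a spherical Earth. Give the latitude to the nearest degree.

≈ 24°

The great circle lies in the plane with unit normal n̂ = (p₁ × p₂)/|p₁ × p₂|.
Here n̂_z ≈ +0.917; the vertex latitude is φ_max = arccos|n̂_z| ≈ 23.5°.
Check via Clairaut: cos φ_max = |cos φ₁| · sin C = cos(14.7°)·sin(71.4°) ≈ 0.917, again giving ≈ 23.5°.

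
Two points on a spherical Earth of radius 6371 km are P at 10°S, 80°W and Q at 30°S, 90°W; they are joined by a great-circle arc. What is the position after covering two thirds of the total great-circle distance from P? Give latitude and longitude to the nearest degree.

≈ 23°S, 86°W

Write both endpoints as unit vectors p₁, p₂ with components (cos φ cos λ, cos φ sin λ, sin φ).
The central angle between the endpoints is δ = arccos(p₁·p₂) ≈ 0.385 rad (22.1°).
Interpolate at f = 2/3 with slerp weights a = sin((1−f)δ)/sin δ ≈ 0.341, b = sin(fδ)/sin δ ≈ 0.676.
p = a·p₁ + b·p₂ ≈ (0.058, -0.916, -0.397); φ = arcsin(p_z) ≈ -23.40°, λ = atan2(p_y, p_x) ≈ -86.36°.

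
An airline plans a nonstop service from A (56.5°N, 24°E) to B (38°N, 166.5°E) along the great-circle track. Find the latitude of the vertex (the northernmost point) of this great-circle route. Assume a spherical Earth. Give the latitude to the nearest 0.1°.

≈ 74.4°N

The great circle lies in the plane with unit normal n̂ = (p₁ × p₂)/|p₁ × p₂|.
Here n̂_z ≈ +0.269; the vertex latitude is φ_max = arccos|n̂_z| ≈ 74.4°.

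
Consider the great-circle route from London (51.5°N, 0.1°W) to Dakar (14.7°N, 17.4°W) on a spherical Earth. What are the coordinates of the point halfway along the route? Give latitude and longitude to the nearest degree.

≈ 33°N, 11°W

Convert each endpoint to a unit vector on the sphere (x = cos φ cos λ, y = cos φ sin λ, z = sin φ).
The central angle between the endpoints is δ = arccos(p₁·p₂) ≈ 0.686 rad (39.3°).
Interpolate at f = 1/2 with slerp weights a = sin((1−f)δ)/sin δ ≈ 0.531, b = sin(fδ)/sin δ ≈ 0.531.
p = a·p₁ + b·p₂ ≈ (0.821, -0.154, 0.550); φ = arcsin(p_z) ≈ 33.39°, λ = atan2(p_y, p_x) ≈ -10.64°.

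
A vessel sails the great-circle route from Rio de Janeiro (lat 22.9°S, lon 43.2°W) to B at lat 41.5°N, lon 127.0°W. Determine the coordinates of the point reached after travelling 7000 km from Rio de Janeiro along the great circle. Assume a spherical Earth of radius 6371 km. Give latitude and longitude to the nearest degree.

The haversine formula gives a central angle δ ≈ 1.755 rad (100.6°) between the endpoints. The total great-circle distance is δ·R ≈ 1.755 × 6371 ≈ 11182 km, so the target fraction is f = 7000/11182 ≈ 0.626.
Interpolate at f ≈ 0.626 with slerp weights a = sin((1−f)δ)/sin δ ≈ 0.621, b = sin(fδ)/sin δ ≈ 0.906.
p = a·p₁ + b·p₂ ≈ (0.009, -0.933, 0.359); φ = arcsin(p_z) ≈ 21.02°, λ = atan2(p_y, p_x) ≈ -89.48°.

≈ lat 21°N, lon 89°W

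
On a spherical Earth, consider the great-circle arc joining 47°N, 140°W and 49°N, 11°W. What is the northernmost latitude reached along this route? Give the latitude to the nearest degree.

≈ 69°N

The great circle lies in the plane with unit normal n̂ = (p₁ × p₂)/|p₁ × p₂|.
Here n̂_z ≈ +0.361; the vertex latitude is φ_max = arccos|n̂_z| ≈ 68.8°.
Check via Clairaut: cos φ_max = |cos φ₁| · sin C = cos(47.0°)·sin(32.0°) ≈ 0.361, again giving ≈ 68.8°.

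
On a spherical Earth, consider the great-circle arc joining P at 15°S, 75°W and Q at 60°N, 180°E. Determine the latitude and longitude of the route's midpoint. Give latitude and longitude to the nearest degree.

The haversine formula gives a central angle δ ≈ 1.927 rad (110.4°) between the endpoints.
Interpolate at f = 1/2 with slerp weights a = sin((1−f)δ)/sin δ ≈ 0.876, b = sin(fδ)/sin δ ≈ 0.876.
p = a·p₁ + b·p₂ ≈ (-0.219, -0.818, 0.532); φ = arcsin(p_z) ≈ 32.15°, λ = atan2(p_y, p_x) ≈ -105.00°.

≈ 32°N, 105°W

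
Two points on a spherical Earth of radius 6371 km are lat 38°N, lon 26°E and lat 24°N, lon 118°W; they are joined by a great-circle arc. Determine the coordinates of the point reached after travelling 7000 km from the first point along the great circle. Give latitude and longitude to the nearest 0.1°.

Convert each endpoint to a unit vector on the sphere (x = cos φ cos λ, y = cos φ sin λ, z = sin φ).
The central angle between the endpoints is δ = arccos(p₁·p₂) ≈ 1.909 rad (109.4°). The total great-circle distance is δ·R ≈ 1.909 × 6371 ≈ 12164 km, so the target fraction is f = 7000/12164 ≈ 0.575.
Interpolate at f ≈ 0.575 with slerp weights a = sin((1−f)δ)/sin δ ≈ 0.768, b = sin(fδ)/sin δ ≈ 0.944.
p = a·p₁ + b·p₂ ≈ (0.139, -0.496, 0.857); φ = arcsin(p_z) ≈ 58.98°, λ = atan2(p_y, p_x) ≈ -74.34°.

≈ lat 59.0°N, lon 74.3°W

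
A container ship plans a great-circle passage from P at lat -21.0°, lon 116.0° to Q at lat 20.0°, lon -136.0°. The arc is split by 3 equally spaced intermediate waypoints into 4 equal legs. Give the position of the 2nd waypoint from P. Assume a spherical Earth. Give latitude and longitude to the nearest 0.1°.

≈ lat -0.9°, lon 170.3°

Write both endpoints as unit vectors p₁, p₂ with components (cos φ cos λ, cos φ sin λ, sin φ).
The central angle between the endpoints is δ = arccos(p₁·p₂) ≈ 1.975 rad (113.2°).
Interpolate at f = 2/4 with slerp weights a = sin((1−f)δ)/sin δ ≈ 0.908, b = sin(fδ)/sin δ ≈ 0.908.
p = a·p₁ + b·p₂ ≈ (-0.985, 0.169, -0.015); φ = arcsin(p_z) ≈ -0.85°, λ = atan2(p_y, p_x) ≈ 170.26°.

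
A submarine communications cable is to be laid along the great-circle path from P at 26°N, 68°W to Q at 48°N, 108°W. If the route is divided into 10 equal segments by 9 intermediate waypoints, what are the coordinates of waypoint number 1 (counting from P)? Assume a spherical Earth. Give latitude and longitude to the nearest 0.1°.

≈ 28.7°N, 71.0°W

Write both endpoints as unit vectors p₁, p₂ with components (cos φ cos λ, cos φ sin λ, sin φ).
The central angle between the endpoints is δ = arccos(p₁·p₂) ≈ 0.666 rad (38.1°).
Interpolate at f = 1/10 with slerp weights a = sin((1−f)δ)/sin δ ≈ 0.913, b = sin(fδ)/sin δ ≈ 0.108.
p = a·p₁ + b·p₂ ≈ (0.285, -0.829, 0.480); φ = arcsin(p_z) ≈ 28.71°, λ = atan2(p_y, p_x) ≈ -71.03°.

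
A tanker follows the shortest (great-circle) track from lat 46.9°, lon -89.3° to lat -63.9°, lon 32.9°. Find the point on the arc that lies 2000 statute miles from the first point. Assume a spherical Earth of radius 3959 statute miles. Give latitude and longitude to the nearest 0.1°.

Convert each endpoint to a unit vector on the sphere (x = cos φ cos λ, y = cos φ sin λ, z = sin φ).
The central angle between the endpoints is δ = arccos(p₁·p₂) ≈ 2.525 rad (144.7°). The total great-circle distance is δ·R ≈ 2.525 × 3959 ≈ 9997 mi, so the target fraction is f = 2000/9997 ≈ 0.200.
Interpolate at f ≈ 0.200 with slerp weights a = sin((1−f)δ)/sin δ ≈ 1.558, b = sin(fδ)/sin δ ≈ 0.837.
p = a·p₁ + b·p₂ ≈ (0.322, -0.864, 0.386); φ = arcsin(p_z) ≈ 22.70°, λ = atan2(p_y, p_x) ≈ -69.56°.

≈ lat 22.7°, lon -69.6°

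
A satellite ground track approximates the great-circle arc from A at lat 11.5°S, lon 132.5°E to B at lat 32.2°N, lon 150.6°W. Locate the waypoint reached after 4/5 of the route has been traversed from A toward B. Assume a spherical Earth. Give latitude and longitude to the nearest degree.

Write both endpoints as unit vectors p₁, p₂ with components (cos φ cos λ, cos φ sin λ, sin φ).
The central angle between the endpoints is δ = arccos(p₁·p₂) ≈ 1.489 rad (85.3°).
Interpolate at f = 4/5 with slerp weights a = sin((1−f)δ)/sin δ ≈ 0.294, b = sin(fδ)/sin δ ≈ 0.932.
p = a·p₁ + b·p₂ ≈ (-0.882, -0.174, 0.438); φ = arcsin(p_z) ≈ 25.97°, λ = atan2(p_y, p_x) ≈ -168.81°.

≈ lat 26°N, lon 169°W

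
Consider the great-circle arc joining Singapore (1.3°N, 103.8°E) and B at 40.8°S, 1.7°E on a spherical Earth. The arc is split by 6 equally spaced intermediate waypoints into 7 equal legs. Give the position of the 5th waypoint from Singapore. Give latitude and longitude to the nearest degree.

From cos δ = sin φ₁ sin φ₂ + cos φ₁ cos φ₂ cos Δλ, the central angle is δ ≈ 1.745 rad (100.0°).
Interpolate at f = 5/7 with slerp weights a = sin((1−f)δ)/sin δ ≈ 0.486, b = sin(fδ)/sin δ ≈ 0.962.
p = a·p₁ + b·p₂ ≈ (0.612, 0.493, -0.618); φ = arcsin(p_z) ≈ -38.16°, λ = atan2(p_y, p_x) ≈ 38.83°.

≈ 38°S, 39°E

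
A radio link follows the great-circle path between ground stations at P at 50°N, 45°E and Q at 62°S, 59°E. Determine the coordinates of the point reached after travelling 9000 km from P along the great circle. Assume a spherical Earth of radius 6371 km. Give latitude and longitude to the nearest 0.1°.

Write both endpoints as unit vectors p₁, p₂ with components (cos φ cos λ, cos φ sin λ, sin φ).
The central angle between the endpoints is δ = arccos(p₁·p₂) ≈ 1.964 rad (112.6°). The total great-circle distance is δ·R ≈ 1.964 × 6371 ≈ 12516 km, so the target fraction is f = 9000/12516 ≈ 0.719.
Interpolate at f ≈ 0.719 with slerp weights a = sin((1−f)δ)/sin δ ≈ 0.568, b = sin(fδ)/sin δ ≈ 1.069.
p = a·p₁ + b·p₂ ≈ (0.517, 0.688, -0.509); φ = arcsin(p_z) ≈ -30.62°, λ = atan2(p_y, p_x) ≈ 53.11°.

≈ 30.6°S, 53.1°E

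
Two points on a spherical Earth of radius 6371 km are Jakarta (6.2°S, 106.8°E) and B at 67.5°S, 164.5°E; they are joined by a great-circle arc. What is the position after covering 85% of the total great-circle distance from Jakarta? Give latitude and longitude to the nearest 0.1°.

≈ 60.9°S, 144.6°E

Convert each endpoint to a unit vector on the sphere (x = cos φ cos λ, y = cos φ sin λ, z = sin φ).
The central angle between the endpoints is δ = arccos(p₁·p₂) ≈ 1.263 rad (72.4°).
Interpolate at f = 0.85 with slerp weights a = sin((1−f)δ)/sin δ ≈ 0.198, b = sin(fδ)/sin δ ≈ 0.922.
p = a·p₁ + b·p₂ ≈ (-0.397, 0.282, -0.873); φ = arcsin(p_z) ≈ -60.85°, λ = atan2(p_y, p_x) ≈ 144.57°.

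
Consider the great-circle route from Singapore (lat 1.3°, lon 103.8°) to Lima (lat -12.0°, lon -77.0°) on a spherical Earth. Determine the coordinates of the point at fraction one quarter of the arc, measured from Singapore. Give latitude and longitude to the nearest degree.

The haversine formula gives a central angle δ ≈ 2.954 rad (169.3°) between the endpoints.
Interpolate at f = 1/4 with slerp weights a = sin((1−f)δ)/sin δ ≈ 4.292, b = sin(fδ)/sin δ ≈ 3.616.
p = a·p₁ + b·p₂ ≈ (-0.228, 0.721, -0.654); φ = arcsin(p_z) ≈ -40.88°, λ = atan2(p_y, p_x) ≈ 107.55°.

≈ lat -41°, lon 108°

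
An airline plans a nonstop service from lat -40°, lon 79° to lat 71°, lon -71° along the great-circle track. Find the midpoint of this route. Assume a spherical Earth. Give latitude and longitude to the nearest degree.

The haversine formula gives a central angle δ ≈ 2.539 rad (145.5°) between the endpoints.
Interpolate at f = 1/2 with slerp weights a = sin((1−f)δ)/sin δ ≈ 1.684, b = sin(fδ)/sin δ ≈ 1.684.
p = a·p₁ + b·p₂ ≈ (0.425, 0.748, 0.510); φ = arcsin(p_z) ≈ 30.66°, λ = atan2(p_y, p_x) ≈ 60.41°.

≈ lat 31°, lon 60°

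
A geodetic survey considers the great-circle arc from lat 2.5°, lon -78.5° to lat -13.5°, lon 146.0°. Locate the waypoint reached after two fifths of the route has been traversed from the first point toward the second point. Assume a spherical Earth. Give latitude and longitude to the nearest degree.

From cos δ = sin φ₁ sin φ₂ + cos φ₁ cos φ₂ cos Δλ, the central angle is δ ≈ 2.350 rad (134.7°).
Interpolate at f = 2/5 with slerp weights a = sin((1−f)δ)/sin δ ≈ 1.388, b = sin(fδ)/sin δ ≈ 1.136.
p = a·p₁ + b·p₂ ≈ (-0.639, -0.741, -0.205); φ = arcsin(p_z) ≈ -11.81°, λ = atan2(p_y, p_x) ≈ -130.76°.

≈ lat -12°, lon -131°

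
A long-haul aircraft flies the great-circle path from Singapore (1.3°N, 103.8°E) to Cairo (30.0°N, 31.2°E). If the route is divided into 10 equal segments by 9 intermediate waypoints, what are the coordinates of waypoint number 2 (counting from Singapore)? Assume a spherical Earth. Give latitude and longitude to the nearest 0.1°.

≈ 8.8°N, 90.9°E

The haversine formula gives a central angle δ ≈ 1.297 rad (74.3°) between the endpoints.
Interpolate at f = 2/10 with slerp weights a = sin((1−f)δ)/sin δ ≈ 0.895, b = sin(fδ)/sin δ ≈ 0.266.
p = a·p₁ + b·p₂ ≈ (-0.016, 0.988, 0.154); φ = arcsin(p_z) ≈ 8.83°, λ = atan2(p_y, p_x) ≈ 90.92°.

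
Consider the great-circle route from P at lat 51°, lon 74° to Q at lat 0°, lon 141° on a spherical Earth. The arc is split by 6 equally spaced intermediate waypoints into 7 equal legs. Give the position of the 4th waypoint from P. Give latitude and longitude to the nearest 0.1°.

Write both endpoints as unit vectors p₁, p₂ with components (cos φ cos λ, cos φ sin λ, sin φ).
The central angle between the endpoints is δ = arccos(p₁·p₂) ≈ 1.322 rad (75.8°).
Interpolate at f = 4/7 with slerp weights a = sin((1−f)δ)/sin δ ≈ 0.554, b = sin(fδ)/sin δ ≈ 0.707.
p = a·p₁ + b·p₂ ≈ (-0.454, 0.780, 0.430); φ = arcsin(p_z) ≈ 25.50°, λ = atan2(p_y, p_x) ≈ 120.18°.

≈ lat 25.5°, lon 120.2°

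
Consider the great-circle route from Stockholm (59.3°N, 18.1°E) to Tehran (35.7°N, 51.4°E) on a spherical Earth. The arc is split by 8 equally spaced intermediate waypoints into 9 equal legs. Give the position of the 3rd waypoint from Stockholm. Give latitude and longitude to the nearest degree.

Convert each endpoint to a unit vector on the sphere (x = cos φ cos λ, y = cos φ sin λ, z = sin φ).
The central angle between the endpoints is δ = arccos(p₁·p₂) ≈ 0.558 rad (32.0°).
Interpolate at f = 3/9 with slerp weights a = sin((1−f)δ)/sin δ ≈ 0.686, b = sin(fδ)/sin δ ≈ 0.349.
p = a·p₁ + b·p₂ ≈ (0.510, 0.331, 0.794); φ = arcsin(p_z) ≈ 52.57°, λ = atan2(p_y, p_x) ≈ 32.94°.

≈ 53°N, 33°E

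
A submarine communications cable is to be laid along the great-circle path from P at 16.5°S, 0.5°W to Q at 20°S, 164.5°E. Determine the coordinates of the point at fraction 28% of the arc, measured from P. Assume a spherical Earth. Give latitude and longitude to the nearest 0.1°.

≈ 51.4°S, 22.4°E

Write both endpoints as unit vectors p₁, p₂ with components (cos φ cos λ, cos φ sin λ, sin φ).
The central angle between the endpoints is δ = arccos(p₁·p₂) ≈ 2.455 rad (140.6°).
Interpolate at f = 0.28 with slerp weights a = sin((1−f)δ)/sin δ ≈ 1.546, b = sin(fδ)/sin δ ≈ 1.000.
p = a·p₁ + b·p₂ ≈ (0.577, 0.238, -0.781); φ = arcsin(p_z) ≈ -51.38°, λ = atan2(p_y, p_x) ≈ 22.44°.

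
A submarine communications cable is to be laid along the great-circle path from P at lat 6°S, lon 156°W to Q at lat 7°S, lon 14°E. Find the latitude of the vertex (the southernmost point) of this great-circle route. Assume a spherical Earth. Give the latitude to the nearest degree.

≈ 53°S

The great circle lies in the plane with unit normal n̂ = (p₁ × p₂)/|p₁ × p₂|.
Here n̂_z ≈ +0.608; the vertex latitude is φ_max = arccos|n̂_z| ≈ 52.6°.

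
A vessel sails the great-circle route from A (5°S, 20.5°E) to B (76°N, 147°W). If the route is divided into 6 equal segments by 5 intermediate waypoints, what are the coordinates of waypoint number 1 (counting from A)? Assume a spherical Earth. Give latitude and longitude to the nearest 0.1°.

From cos δ = sin φ₁ sin φ₂ + cos φ₁ cos φ₂ cos Δλ, the central angle is δ ≈ 1.896 rad (108.7°).
Interpolate at f = 1/6 with slerp weights a = sin((1−f)δ)/sin δ ≈ 1.055, b = sin(fδ)/sin δ ≈ 0.328.
p = a·p₁ + b·p₂ ≈ (0.918, 0.325, 0.226); φ = arcsin(p_z) ≈ 13.08°, λ = atan2(p_y, p_x) ≈ 19.49°.

≈ (13.1°N, 19.5°E)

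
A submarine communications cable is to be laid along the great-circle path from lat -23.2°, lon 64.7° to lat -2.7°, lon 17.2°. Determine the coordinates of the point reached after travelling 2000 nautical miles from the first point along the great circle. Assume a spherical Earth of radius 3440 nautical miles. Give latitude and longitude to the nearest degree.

≈ lat -11°, lon 32°

Write both endpoints as unit vectors p₁, p₂ with components (cos φ cos λ, cos φ sin λ, sin φ).
The central angle between the endpoints is δ = arccos(p₁·p₂) ≈ 0.878 rad (50.3°). The total great-circle distance is δ·R ≈ 0.878 × 3440 ≈ 3020 nmi, so the target fraction is f = 2000/3020 ≈ 0.662.
Interpolate at f ≈ 0.662 with slerp weights a = sin((1−f)δ)/sin δ ≈ 0.380, b = sin(fδ)/sin δ ≈ 0.714.
p = a·p₁ + b·p₂ ≈ (0.830, 0.526, -0.183); φ = arcsin(p_z) ≈ -10.56°, λ = atan2(p_y, p_x) ≈ 32.37°.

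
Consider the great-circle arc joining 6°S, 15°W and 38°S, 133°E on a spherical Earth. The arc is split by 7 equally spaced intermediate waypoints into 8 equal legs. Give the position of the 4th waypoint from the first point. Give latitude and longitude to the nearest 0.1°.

Convert each endpoint to a unit vector on the sphere (x = cos φ cos λ, y = cos φ sin λ, z = sin φ).
The central angle between the endpoints is δ = arccos(p₁·p₂) ≈ 2.215 rad (126.9°).
Interpolate at f = 4/8 with slerp weights a = sin((1−f)δ)/sin δ ≈ 1.118, b = sin(fδ)/sin δ ≈ 1.118.
p = a·p₁ + b·p₂ ≈ (0.473, 0.357, -0.805); φ = arcsin(p_z) ≈ -53.65°, λ = atan2(p_y, p_x) ≈ 37.00°.

≈ 53.7°S, 37.0°E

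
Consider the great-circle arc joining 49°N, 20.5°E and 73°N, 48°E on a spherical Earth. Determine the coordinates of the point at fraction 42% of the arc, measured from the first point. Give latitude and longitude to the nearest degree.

≈ 60°N, 27°E

From cos δ = sin φ₁ sin φ₂ + cos φ₁ cos φ₂ cos Δλ, the central angle is δ ≈ 0.469 rad (26.9°).
Interpolate at f = 0.42 with slerp weights a = sin((1−f)δ)/sin δ ≈ 0.594, b = sin(fδ)/sin δ ≈ 0.433.
p = a·p₁ + b·p₂ ≈ (0.450, 0.231, 0.863); φ = arcsin(p_z) ≈ 59.62°, λ = atan2(p_y, p_x) ≈ 27.14°.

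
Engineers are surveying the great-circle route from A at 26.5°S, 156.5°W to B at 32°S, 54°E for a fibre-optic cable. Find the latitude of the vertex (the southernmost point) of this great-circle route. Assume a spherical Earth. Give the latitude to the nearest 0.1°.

≈ 64.9°S

The great circle lies in the plane with unit normal n̂ = (p₁ × p₂)/|p₁ × p₂|.
Here n̂_z ≈ -0.424; the vertex latitude is φ_max = arccos|n̂_z| ≈ 64.9°.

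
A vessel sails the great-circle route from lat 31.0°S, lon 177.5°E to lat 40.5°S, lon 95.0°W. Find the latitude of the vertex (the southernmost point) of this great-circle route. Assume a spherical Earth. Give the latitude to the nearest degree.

The great circle lies in the plane with unit normal n̂ = (p₁ × p₂)/|p₁ × p₂|.
Here n̂_z ≈ +0.699; the vertex latitude is φ_max = arccos|n̂_z| ≈ 45.7°.
Check via Clairaut: cos φ_max = |cos φ₁| · sin C = cos(31.0°)·sin(125.4°) ≈ 0.699, again giving ≈ 45.7°.

≈ 46°S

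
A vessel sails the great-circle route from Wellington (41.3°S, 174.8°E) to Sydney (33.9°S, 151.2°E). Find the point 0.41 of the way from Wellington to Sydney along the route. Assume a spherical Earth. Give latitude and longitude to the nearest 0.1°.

Write both endpoints as unit vectors p₁, p₂ with components (cos φ cos λ, cos φ sin λ, sin φ).
The central angle between the endpoints is δ = arccos(p₁·p₂) ≈ 0.350 rad (20.0°).
Interpolate at f = 0.41 with slerp weights a = sin((1−f)δ)/sin δ ≈ 0.598, b = sin(fδ)/sin δ ≈ 0.417.
p = a·p₁ + b·p₂ ≈ (-0.751, 0.207, -0.627); φ = arcsin(p_z) ≈ -38.85°, λ = atan2(p_y, p_x) ≈ 164.55°.

≈ (38.8°S, 164.6°E)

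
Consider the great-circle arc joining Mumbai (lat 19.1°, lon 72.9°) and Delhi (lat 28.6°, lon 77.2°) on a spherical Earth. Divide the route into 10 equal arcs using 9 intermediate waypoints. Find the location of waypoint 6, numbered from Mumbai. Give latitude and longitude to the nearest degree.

Write both endpoints as unit vectors p₁, p₂ with components (cos φ cos λ, cos φ sin λ, sin φ).
The central angle between the endpoints is δ = arccos(p₁·p₂) ≈ 0.179 rad (10.3°).
Interpolate at f = 6/10 with slerp weights a = sin((1−f)δ)/sin δ ≈ 0.402, b = sin(fδ)/sin δ ≈ 0.602.
p = a·p₁ + b·p₂ ≈ (0.229, 0.878, 0.420); φ = arcsin(p_z) ≈ 24.81°, λ = atan2(p_y, p_x) ≈ 75.40°.

≈ lat 25°, lon 75°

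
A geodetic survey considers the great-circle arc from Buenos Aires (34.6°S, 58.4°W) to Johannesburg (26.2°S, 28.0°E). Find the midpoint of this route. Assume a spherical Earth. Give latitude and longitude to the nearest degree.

Write both endpoints as unit vectors p₁, p₂ with components (cos φ cos λ, cos φ sin λ, sin φ).
The central angle between the endpoints is δ = arccos(p₁·p₂) ≈ 1.269 rad (72.7°).
Interpolate at f = 1/2 with slerp weights a = sin((1−f)δ)/sin δ ≈ 0.621, b = sin(fδ)/sin δ ≈ 0.621.
p = a·p₁ + b·p₂ ≈ (0.760, -0.174, -0.627); φ = arcsin(p_z) ≈ -38.81°, λ = atan2(p_y, p_x) ≈ -12.88°.

≈ (39°S, 13°W)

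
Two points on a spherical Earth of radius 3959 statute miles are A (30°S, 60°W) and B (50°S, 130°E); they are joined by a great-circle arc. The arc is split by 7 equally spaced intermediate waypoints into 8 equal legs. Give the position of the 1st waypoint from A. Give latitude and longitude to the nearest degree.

Write both endpoints as unit vectors p₁, p₂ with components (cos φ cos λ, cos φ sin λ, sin φ).
The central angle between the endpoints is δ = arccos(p₁·p₂) ≈ 1.737 rad (99.5°).
Interpolate at f = 1/8 with slerp weights a = sin((1−f)δ)/sin δ ≈ 1.013, b = sin(fδ)/sin δ ≈ 0.218.
p = a·p₁ + b·p₂ ≈ (0.348, -0.652, -0.674); φ = arcsin(p_z) ≈ -42.35°, λ = atan2(p_y, p_x) ≈ -61.89°.

≈ (42°S, 62°W)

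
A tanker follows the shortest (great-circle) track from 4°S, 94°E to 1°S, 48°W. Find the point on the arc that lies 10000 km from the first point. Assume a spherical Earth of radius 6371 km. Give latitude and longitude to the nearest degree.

≈ 7°S, 4°E

Write both endpoints as unit vectors p₁, p₂ with components (cos φ cos λ, cos φ sin λ, sin φ).
The central angle between the endpoints is δ = arccos(p₁·p₂) ≈ 2.473 rad (141.7°). The total great-circle distance is δ·R ≈ 2.473 × 6371 ≈ 15756 km, so the target fraction is f = 10000/15756 ≈ 0.635.
Interpolate at f ≈ 0.635 with slerp weights a = sin((1−f)δ)/sin δ ≈ 1.267, b = sin(fδ)/sin δ ≈ 1.613.
p = a·p₁ + b·p₂ ≈ (0.991, 0.062, -0.117); φ = arcsin(p_z) ≈ -6.69°, λ = atan2(p_y, p_x) ≈ 3.60°.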